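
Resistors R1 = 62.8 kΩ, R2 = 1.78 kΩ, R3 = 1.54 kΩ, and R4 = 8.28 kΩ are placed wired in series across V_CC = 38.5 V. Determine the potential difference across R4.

V ≈ 4.28 V

Total series resistance ΣR = 62.8 + 1.78 + 1.54 + 8.28 = 74.40 kΩ.
V = V_CC · R/ΣR = 38.5 × 0.1113 = 4.285 V.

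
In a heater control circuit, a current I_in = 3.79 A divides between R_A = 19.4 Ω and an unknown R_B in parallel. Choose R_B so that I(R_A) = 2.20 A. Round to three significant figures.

Two-branch current divider: I_A = I_in · R_B/(R_A + R_B).
2.20/3.79 = R_B/(R_A + R_B) → R_B = R_A · (0.5805)/(1 − 0.5805) = 19.4 × 1.384 = 26.84 Ω.

R_B ≈ 26.8 Ω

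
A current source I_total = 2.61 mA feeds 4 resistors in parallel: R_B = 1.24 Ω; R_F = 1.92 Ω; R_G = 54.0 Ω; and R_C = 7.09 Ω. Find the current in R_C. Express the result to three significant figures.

Total conductance ΣG = 1/1.24 + 1/1.92 + 1/54.0 + 1/7.09 = 1.487 (units of 1/Ω).
Current divider: I(R_C) = I_total · G_k/ΣG = 2.61 × (0.1410/1.487) = 2.61 × 0.09486 = 0.2476 mA.

I ≈ 0.248 mA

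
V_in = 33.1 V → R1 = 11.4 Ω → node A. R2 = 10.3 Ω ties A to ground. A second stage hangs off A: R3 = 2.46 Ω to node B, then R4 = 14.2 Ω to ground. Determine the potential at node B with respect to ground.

Looking into the second stage from A: R3 + R4 = 16.66 Ω appears in parallel with R2.
R2 ‖ (R3+R4) = 6.365 Ω.
V_A = 33.1 × 6.365/(11.4 + 6.365) = 11.86 V.
Then the unloaded second divider: V_B = V_A × R4/(R3+R4) = 11.86 × 0.8523 = 10.11 V.

V_B ≈ 10.1 V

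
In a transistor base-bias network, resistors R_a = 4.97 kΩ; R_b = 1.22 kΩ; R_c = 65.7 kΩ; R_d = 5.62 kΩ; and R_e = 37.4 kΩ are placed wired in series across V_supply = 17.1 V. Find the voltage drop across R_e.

V ≈ 5.57 V

Total series resistance ΣR = 4.97 + 1.22 + 65.7 + 5.62 + 37.4 = 114.9 kΩ.
V = V_supply · R/ΣR = 17.1 × 0.3255 = 5.566 V.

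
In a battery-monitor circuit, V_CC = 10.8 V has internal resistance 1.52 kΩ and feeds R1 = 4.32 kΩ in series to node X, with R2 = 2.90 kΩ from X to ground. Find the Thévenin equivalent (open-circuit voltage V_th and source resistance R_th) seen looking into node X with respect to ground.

R1' = 1.52 + 4.32 = 5.840 kΩ (source resistance + R1).
With X open, the divider is unloaded: V_th = 10.8 × 2.90/8.740 = 3.584 V.
Looking into X with the source shorted: R_th = R1'·R2/(R1'+R2) = 5.840 × 2.90/8.740 = 1.938 kΩ.

V_th ≈ 3.58 V, R_th ≈ 1.94 kΩ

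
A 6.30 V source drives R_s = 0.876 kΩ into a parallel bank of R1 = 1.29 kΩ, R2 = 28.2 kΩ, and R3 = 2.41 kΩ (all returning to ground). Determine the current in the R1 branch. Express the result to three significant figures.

Combine the parallel branches: R_p = (1/1.29 + 1/28.2 + 1/2.41)⁻¹ = 0.8159 kΩ.
V_A by voltage divider: V_A = 6.30 × 0.8159/(0.876 + 0.8159) = 3.038 V.
I(R1) = V_A / R1 = 3.038/1.29 = 2.355 mA.

I ≈ 2.36 mA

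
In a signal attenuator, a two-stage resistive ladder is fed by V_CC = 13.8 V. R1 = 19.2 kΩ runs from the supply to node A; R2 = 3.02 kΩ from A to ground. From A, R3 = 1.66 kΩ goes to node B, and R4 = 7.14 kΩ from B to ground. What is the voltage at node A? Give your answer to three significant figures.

Looking into the second stage from A: R3 + R4 = 8.800 kΩ appears in parallel with R2.
Effective lower resistance at A: R2 ‖ 8.800 = 2.248 kΩ.
V_A = 13.8 × 2.248/(19.2 + 2.248) = 1.447 V.

V_A ≈ 1.45 V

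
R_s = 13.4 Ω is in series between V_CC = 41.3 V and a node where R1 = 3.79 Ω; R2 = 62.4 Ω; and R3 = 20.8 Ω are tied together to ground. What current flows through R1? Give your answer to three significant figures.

Equivalent of the parallel group: R_p = 3.049 Ω.
V_A by voltage divider: V_A = 41.3 × 3.049/(13.4 + 3.049) = 7.656 V.
Branch current I = V_A/R1 = 7.656/3.79 = 2.020 A.
(Check via current divider: I_total = 2.511 A; share G_k/ΣG = 0.8045 → same result.)

I ≈ 2.02 A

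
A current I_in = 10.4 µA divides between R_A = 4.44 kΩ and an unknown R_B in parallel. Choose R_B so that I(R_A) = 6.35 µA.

R_B ≈ 6.96 kΩ

In a two-way split, I_A/I_in = R_B/(R_A + R_B).
6.35/10.4 = R_B/(R_A + R_B) → R_B = R_A · (0.6106)/(1 − 0.6106) = 4.44 × 1.568 = 6.961 kΩ.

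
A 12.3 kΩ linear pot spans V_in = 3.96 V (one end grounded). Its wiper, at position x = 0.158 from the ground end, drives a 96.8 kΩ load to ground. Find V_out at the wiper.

V_out ≈ 0.615 V

Split the track: R_lower = x·R_p = 1.943 kΩ, R_upper = (1−x)·R_p = 10.36 kΩ.
(x·R_p) ‖ R_L = 1.905 kΩ.
Loaded-divider output: V_out = 3.96 × 0.1554 = 0.6153 V.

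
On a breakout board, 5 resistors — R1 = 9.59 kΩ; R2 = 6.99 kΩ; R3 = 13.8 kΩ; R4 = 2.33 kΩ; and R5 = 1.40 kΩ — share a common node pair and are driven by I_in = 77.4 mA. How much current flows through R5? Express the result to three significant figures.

Total conductance ΣG = 1/9.59 + 1/6.99 + 1/13.8 + 1/2.33 + 1/1.40 = 1.463 (units of 1/kΩ).
R5 takes the fraction G_k/ΣG = 0.7143/1.463 = 0.4881, so I = 77.4 × 0.4881 = 37.78 mA.

I ≈ 37.8 mA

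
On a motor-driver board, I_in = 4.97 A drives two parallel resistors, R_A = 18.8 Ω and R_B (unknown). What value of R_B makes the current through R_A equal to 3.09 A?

R_B ≈ 30.9 Ω

Two-branch current divider: I_A = I_in · R_B/(R_A + R_B).
With f = 0.6217, R_B = R_A · f/(1−f) = 18.8 × 1.644 = 30.90 Ω.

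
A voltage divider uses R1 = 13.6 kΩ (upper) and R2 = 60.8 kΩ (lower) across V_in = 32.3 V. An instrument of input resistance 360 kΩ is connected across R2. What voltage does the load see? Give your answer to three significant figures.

V_out ≈ 25.6 V

R2 ‖ R_L = (60.8 × 360)/(60.8 + 360) = 52.02 kΩ.
Voltage divider with the loaded lower leg: V_out = 32.3 × 52.02/(13.6 + 52.02) = 32.3 × 0.7927 = 25.61 V.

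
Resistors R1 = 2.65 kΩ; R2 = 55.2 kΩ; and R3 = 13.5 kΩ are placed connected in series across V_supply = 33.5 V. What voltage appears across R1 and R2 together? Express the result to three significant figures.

V ≈ 27.2 V

Series total: ΣR = 2.65 + 55.2 + 13.5 = 71.35 kΩ.
R_{R1..R2} = 2.65 + 55.2 = 57.85 kΩ.
V = V_supply · R/ΣR = 33.5 × 0.8108 = 27.16 V.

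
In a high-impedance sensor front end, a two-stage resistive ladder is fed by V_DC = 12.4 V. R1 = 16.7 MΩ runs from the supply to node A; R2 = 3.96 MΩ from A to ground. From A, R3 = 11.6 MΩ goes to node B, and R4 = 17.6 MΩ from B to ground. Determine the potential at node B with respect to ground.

Looking into the second stage from A: R3 + R4 = 29.20 MΩ appears in parallel with R2.
Effective lower resistance at A: R2 ‖ 29.20 = 3.487 MΩ.
V_A = 12.4 × 3.487/(16.7 + 3.487) = 2.142 V.
Then the unloaded second divider: V_B = V_A × R4/(R3+R4) = 2.142 × 0.6027 = 1.291 V.

V_B ≈ 1.29 V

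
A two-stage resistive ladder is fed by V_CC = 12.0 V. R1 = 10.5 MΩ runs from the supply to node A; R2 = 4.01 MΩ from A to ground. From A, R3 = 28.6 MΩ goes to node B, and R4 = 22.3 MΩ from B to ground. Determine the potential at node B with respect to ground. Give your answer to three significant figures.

The second stage (R3 + R4 = 50.90 MΩ) loads node A in parallel with R2.
Effective lower resistance at A: R2 ‖ 50.90 = 3.717 MΩ.
V_A = 12.0 × 3.717/(10.5 + 3.717) = 3.137 V.
Stage 2 is unloaded, so V_B = V_A · R4/(R3+R4) = 3.137 × 22.3/50.90 = 1.375 V.

V_B ≈ 1.37 V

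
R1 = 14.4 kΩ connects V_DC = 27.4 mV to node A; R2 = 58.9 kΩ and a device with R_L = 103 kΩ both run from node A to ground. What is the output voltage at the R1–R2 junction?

The load sits in parallel with R2, giving an effective lower resistance R2' = R2·R_L/(R2+R_L) = 37.47 kΩ.
Now apply the divider: V_out = 27.4 × 0.7224 = 19.79 mV.
(Unloaded it would be 22.0 mV; the load pulls it down.)

V_out ≈ 19.8 mV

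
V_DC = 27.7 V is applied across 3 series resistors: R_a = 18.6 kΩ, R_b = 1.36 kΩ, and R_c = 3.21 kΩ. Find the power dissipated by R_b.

P ≈ 1.94 mW

Series current I = V_DC/ΣR = 27.7/23.17 = 1.196 mA.
V(R_b) = I·R = 1.626 V; P = V·I = 1.626 × 1.196 = 1.944 mW.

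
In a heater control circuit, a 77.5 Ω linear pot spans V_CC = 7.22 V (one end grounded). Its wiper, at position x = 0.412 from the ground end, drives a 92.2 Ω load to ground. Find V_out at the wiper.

V_out ≈ 2.47 V

Lower segment x·R_p = 31.93 Ω; upper segment (1−x)·R_p = 45.57 Ω.
(x·R_p) ‖ R_L = 23.72 Ω.
V_out = 7.22 × 23.72/(45.57 + 23.72) = 2.471 V.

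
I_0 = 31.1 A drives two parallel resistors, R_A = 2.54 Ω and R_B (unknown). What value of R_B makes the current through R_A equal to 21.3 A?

The fraction through R_A equals R_B/(R_A+R_B).
21.3/31.1 = R_B/(R_A + R_B) → R_B = R_A · (0.6849)/(1 − 0.6849) = 2.54 × 2.173 = 5.521 Ω.

R_B ≈ 5.52 Ω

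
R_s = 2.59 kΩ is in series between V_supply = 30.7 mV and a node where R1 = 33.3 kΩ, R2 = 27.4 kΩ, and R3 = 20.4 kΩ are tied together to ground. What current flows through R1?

I ≈ 0.710 µA

Equivalent of the parallel group: R_p = 8.655 kΩ.
V_A = 30.7 × 8.655/11.24 = 23.63 mV.
I(R1) = V_A / R1 = 23.63/33.3 = 0.7096 µA.
(Check via current divider: I_total = 2.730 µA; share G_k/ΣG = 0.2599 → same result.)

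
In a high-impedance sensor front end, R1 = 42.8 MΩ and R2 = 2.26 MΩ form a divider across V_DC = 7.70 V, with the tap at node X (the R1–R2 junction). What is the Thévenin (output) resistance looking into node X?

R_th ≈ 2.15 MΩ

With V_DC suppressed (replaced by a short), R_th = R1 ‖ R2 = (42.80 × 2.26)/(42.80 + 2.26) = 2.147 MΩ.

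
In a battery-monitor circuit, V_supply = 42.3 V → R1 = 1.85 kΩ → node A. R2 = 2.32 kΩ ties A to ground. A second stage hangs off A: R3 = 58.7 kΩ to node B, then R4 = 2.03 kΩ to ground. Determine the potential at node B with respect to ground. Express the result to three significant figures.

V_B ≈ 0.774 V

Looking into the second stage from A: R3 + R4 = 60.73 kΩ appears in parallel with R2.
R2 ‖ (R3+R4) = 2.235 kΩ.
V_A = 42.3 × 2.235/(1.85 + 2.235) = 23.14 V.
V_B = V_A × 0.03343 = 0.7735 V.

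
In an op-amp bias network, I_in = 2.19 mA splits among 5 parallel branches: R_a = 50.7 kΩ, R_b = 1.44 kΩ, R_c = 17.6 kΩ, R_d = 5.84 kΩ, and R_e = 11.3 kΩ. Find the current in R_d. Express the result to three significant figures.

I ≈ 0.364 mA

ΣG = 1/50.7 + 1/1.44 + 1/17.6 + 1/5.84 + 1/11.3 = 1.031.
Current divider: I(R_d) = I_in · G_k/ΣG = 2.19 × (0.1712/1.031) = 2.19 × 0.1661 = 0.3638 mA.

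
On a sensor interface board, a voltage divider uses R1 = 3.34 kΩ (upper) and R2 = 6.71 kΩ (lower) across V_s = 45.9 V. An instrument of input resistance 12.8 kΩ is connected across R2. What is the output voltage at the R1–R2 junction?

First combine the lower leg with the load: R2 ‖ R_L = 4.402 kΩ.
Voltage divider with the loaded lower leg: V_out = 45.9 × 4.402/(3.34 + 4.402) = 45.9 × 0.5686 = 26.10 V.
(Unloaded it would be 30.6 V; the load pulls it down.)

V_out ≈ 26.1 V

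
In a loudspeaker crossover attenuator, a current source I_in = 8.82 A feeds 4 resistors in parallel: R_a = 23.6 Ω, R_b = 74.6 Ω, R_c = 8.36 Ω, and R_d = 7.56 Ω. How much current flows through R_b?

Conductances: ΣG = 1/23.6 + 1/74.6 + 1/8.36 + 1/7.56 = 0.3077 (1/Ω).
By the current-divider rule, I = I_in · G_k/ΣG = 8.82 × 0.04357 = 0.3843 A.

I ≈ 0.384 A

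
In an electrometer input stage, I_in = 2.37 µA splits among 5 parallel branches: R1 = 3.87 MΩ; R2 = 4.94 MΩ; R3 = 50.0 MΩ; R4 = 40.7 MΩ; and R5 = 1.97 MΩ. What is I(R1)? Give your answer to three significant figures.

I ≈ 0.605 µA

Conductances: ΣG = 1/3.87 + 1/4.94 + 1/50.0 + 1/40.7 + 1/1.97 = 1.013 (1/MΩ).
By the current-divider rule, I = I_in · G_k/ΣG = 2.37 × 0.2551 = 0.6045 µA.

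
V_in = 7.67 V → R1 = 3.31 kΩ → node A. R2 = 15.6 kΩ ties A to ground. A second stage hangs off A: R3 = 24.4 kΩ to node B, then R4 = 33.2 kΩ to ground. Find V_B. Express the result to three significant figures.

The second stage (R3 + R4 = 57.60 kΩ) loads node A in parallel with R2.
R2 ‖ (R3+R4) = 12.28 kΩ.
So V_A = 7.67 × 0.7876 = 6.041 V.
V_B = V_A × 0.5764 = 3.482 V.

V_B ≈ 3.48 V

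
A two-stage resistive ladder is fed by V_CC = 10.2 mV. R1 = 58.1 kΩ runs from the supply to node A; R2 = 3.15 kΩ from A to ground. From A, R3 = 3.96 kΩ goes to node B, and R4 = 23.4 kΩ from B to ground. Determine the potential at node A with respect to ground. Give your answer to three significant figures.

Node A sees R2 in parallel with the series input of stage 2, R3 + R4 = 27.36 kΩ.
R2 ‖ (R3+R4) = 2.825 kΩ.
V_A = 10.2 × 2.825/(58.1 + 2.825) = 0.4729 mV.

V_A ≈ 0.473 mV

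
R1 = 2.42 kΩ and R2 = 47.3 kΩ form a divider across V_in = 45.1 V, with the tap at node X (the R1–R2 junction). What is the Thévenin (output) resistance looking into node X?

Looking into X with the source shorted: R_th = R1·R2/(R1+R2) = 2.420 × 47.3/49.72 = 2.302 kΩ.

R_th ≈ 2.30 kΩ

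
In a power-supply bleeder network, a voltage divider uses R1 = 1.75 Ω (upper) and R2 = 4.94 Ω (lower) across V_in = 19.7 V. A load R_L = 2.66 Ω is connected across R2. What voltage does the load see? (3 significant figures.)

The load sits in parallel with R2, giving an effective lower resistance R2' = R2·R_L/(R2+R_L) = 1.729 Ω.
Now apply the divider: V_out = 19.7 × 0.4970 = 9.791 V.
(Unloaded it would be 14.5 V; the load pulls it down.)

V_out ≈ 9.79 V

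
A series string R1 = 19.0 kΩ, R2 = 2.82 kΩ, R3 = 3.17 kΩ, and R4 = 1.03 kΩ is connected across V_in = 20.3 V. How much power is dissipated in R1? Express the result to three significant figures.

ΣR = 26.02 kΩ → I = 20.3/26.02 = 0.7802 mA.
P = I²R = 0.6087 × 19.0 = 11.56 mW.

P ≈ 11.6 mW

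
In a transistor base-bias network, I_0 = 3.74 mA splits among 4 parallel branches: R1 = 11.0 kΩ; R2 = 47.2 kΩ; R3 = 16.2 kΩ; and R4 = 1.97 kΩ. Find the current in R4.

Total conductance ΣG = 1/11.0 + 1/47.2 + 1/16.2 + 1/1.97 = 0.6814 (units of 1/kΩ).
Current divider: I(R4) = I_0 · G_k/ΣG = 3.74 × (0.5076/0.6814) = 3.74 × 0.7449 = 2.786 mA.

I ≈ 2.79 mA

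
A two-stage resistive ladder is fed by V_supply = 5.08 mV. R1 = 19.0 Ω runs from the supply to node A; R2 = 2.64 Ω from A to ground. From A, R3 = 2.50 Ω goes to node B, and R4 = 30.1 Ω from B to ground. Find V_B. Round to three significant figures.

V_B ≈ 0.534 mV

Looking into the second stage from A: R3 + R4 = 32.60 Ω appears in parallel with R2.
R2 ‖ (R3+R4) = 2.442 Ω.
First divider: V_A = V_supply · 2.442/(19.0 + 2.442) = 0.5786 mV.
Then the unloaded second divider: V_B = V_A × R4/(R3+R4) = 0.5786 × 0.9233 = 0.5342 mV.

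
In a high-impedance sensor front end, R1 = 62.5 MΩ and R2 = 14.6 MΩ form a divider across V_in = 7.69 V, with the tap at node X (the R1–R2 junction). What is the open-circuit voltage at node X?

V_th ≈ 1.46 V

V_th is the unloaded tap voltage: V_in · R2/(R1+R2) = 7.69 × 0.1894 = 1.456 V.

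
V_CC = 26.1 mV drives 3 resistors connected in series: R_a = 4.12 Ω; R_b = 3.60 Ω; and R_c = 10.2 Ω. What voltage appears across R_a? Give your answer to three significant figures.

Series total: ΣR = 4.12 + 3.60 + 10.2 = 17.92 Ω.
By the voltage-divider rule, V = 26.1 × 4.120/17.92 = 6.001 mV.

V ≈ 6.00 mV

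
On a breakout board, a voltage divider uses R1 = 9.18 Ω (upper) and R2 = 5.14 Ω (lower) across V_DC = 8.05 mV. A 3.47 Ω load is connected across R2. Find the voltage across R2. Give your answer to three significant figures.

V_out ≈ 1.48 mV

First combine the lower leg with the load: R2 ‖ R_L = 2.072 Ω.
Now apply the divider: V_out = 8.05 × 0.1841 = 1.482 mV.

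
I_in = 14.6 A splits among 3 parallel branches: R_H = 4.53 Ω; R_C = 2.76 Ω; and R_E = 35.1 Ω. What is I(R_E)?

I ≈ 0.680 A

Conductances: ΣG = 1/4.53 + 1/2.76 + 1/35.1 = 0.6116 (1/Ω).
Current divider: I(R_E) = I_in · G_k/ΣG = 14.6 × (0.02849/0.6116) = 14.6 × 0.04659 = 0.6802 A.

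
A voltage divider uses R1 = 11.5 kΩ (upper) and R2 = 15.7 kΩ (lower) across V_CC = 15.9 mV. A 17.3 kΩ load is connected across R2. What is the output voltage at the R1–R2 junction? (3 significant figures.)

The load sits in parallel with R2, giving an effective lower resistance R2' = R2·R_L/(R2+R_L) = 8.231 kΩ.
Then V_out = V_CC · R2'/(R1 + R2') = 15.9 × 8.231/19.73 = 6.633 mV.
(Unloaded it would be 9.18 mV; the load pulls it down.)

V_out ≈ 6.63 mV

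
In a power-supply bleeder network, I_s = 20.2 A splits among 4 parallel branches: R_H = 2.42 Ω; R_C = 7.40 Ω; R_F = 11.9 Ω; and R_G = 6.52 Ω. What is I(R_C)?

Total conductance ΣG = 1/2.42 + 1/7.40 + 1/11.9 + 1/6.52 = 0.7858 (units of 1/Ω).
By the current-divider rule, I = I_s · G_k/ΣG = 20.2 × 0.1720 = 3.474 A.

I ≈ 3.47 A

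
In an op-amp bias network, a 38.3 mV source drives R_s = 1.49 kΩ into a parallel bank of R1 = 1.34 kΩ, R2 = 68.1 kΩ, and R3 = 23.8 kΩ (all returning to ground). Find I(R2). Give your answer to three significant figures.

I ≈ 0.256 µA

Parallel bank: R_p = 1/(1/1.34 + 1/68.1 + 1/23.8) = 1.245 kΩ.
Node voltage V_A = V_supply · R_p/(R_s + R_p) = 38.3 × 0.4553 = 17.44 mV.
I(R2) = V_A / R2 = 17.44/68.1 = 0.2561 µA.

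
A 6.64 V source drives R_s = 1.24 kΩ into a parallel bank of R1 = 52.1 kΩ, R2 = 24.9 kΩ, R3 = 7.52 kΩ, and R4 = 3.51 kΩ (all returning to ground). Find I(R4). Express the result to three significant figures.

I ≈ 1.19 mA

Equivalent of the parallel group: R_p = 2.095 kΩ.
V_A = 6.64 × 2.095/3.335 = 4.171 V.
I(R4) = V_A / R4 = 4.171/3.51 = 1.188 mA.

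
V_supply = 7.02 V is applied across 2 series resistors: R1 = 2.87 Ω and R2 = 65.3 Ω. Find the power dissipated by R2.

P ≈ 0.692 W

The common current is I = 7.02/68.17 = 0.1030 A.
P = I²R = 0.01060 × 65.3 = 0.6925 W.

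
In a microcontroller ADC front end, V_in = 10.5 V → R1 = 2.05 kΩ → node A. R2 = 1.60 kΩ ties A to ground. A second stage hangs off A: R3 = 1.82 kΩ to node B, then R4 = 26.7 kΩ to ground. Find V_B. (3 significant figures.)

Looking into the second stage from A: R3 + R4 = 28.52 kΩ appears in parallel with R2.
R2 ‖ (R3+R4) = 1.515 kΩ.
V_A = 10.5 × 1.515/(2.05 + 1.515) = 4.462 V.
Stage 2 is unloaded, so V_B = V_A · R4/(R3+R4) = 4.462 × 26.7/28.52 = 4.177 V.

V_B ≈ 4.18 V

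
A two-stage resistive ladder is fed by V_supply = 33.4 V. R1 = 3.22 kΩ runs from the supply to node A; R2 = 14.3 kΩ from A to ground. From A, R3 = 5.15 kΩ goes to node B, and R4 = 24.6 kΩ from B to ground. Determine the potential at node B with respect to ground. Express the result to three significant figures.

The second stage (R3 + R4 = 29.75 kΩ) loads node A in parallel with R2.
R2 ‖ (R3+R4) = 9.658 kΩ.
First divider: V_A = V_supply · 9.658/(3.22 + 9.658) = 25.05 V.
Stage 2 is unloaded, so V_B = V_A · R4/(R3+R4) = 25.05 × 24.6/29.75 = 20.71 V.

V_B ≈ 20.7 V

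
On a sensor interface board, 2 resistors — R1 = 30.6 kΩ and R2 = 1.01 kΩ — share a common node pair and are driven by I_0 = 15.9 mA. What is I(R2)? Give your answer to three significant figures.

I ≈ 15.4 mA

With just two branches, the current splits inversely with resistance.
So I = 15.9 × 30.6/31.61 = 15.39 mA.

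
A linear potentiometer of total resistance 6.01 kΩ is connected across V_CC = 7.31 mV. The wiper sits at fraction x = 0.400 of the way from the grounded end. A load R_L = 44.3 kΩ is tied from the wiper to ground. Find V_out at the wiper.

V_out ≈ 2.83 mV

Lower segment x·R_p = 2.404 kΩ; upper segment (1−x)·R_p = 3.606 kΩ.
R_L loads the lower segment: effective lower R = 2.280 kΩ.
V_out = 7.31 × 2.280/(3.606 + 2.280) = 2.832 mV.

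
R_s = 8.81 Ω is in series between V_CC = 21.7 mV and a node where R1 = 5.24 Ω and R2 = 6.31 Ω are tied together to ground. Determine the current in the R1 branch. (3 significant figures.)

I ≈ 1.02 mA

Parallel bank: R_p = 1/(1/5.24 + 1/6.31) = 2.863 Ω.
V_A by voltage divider: V_A = 21.7 × 2.863/(8.81 + 2.863) = 5.322 mV.
Branch current I = V_A/R1 = 5.322/5.24 = 1.016 mA.
(Check via current divider: I_total = 1.859 mA; share G_k/ΣG = 0.5463 → same result.)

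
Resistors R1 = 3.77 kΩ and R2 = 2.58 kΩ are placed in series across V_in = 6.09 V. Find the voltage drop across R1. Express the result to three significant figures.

Total series resistance ΣR = 3.77 + 2.58 = 6.350 kΩ.
V = V_in · R/ΣR = 6.09 × 0.5937 = 3.616 V.

V ≈ 3.62 V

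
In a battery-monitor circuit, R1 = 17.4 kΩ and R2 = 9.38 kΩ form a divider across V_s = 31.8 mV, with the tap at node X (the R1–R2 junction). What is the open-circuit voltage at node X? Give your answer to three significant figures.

V_th is the unloaded tap voltage: V_s · R2/(R1+R2) = 31.8 × 0.3503 = 11.14 mV.

V_th ≈ 11.1 mV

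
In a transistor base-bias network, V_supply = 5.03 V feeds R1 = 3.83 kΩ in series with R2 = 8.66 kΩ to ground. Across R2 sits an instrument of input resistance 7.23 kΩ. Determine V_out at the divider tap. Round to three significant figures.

V_out ≈ 2.55 V

First combine the lower leg with the load: R2 ‖ R_L = 3.940 kΩ.
Voltage divider with the loaded lower leg: V_out = 5.03 × 3.940/(3.83 + 3.940) = 5.03 × 0.5071 = 2.551 V.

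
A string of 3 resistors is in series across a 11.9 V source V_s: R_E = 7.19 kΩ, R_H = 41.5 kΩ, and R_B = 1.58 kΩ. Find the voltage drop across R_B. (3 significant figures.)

V ≈ 0.374 V

Total series resistance ΣR = 7.19 + 41.5 + 1.58 = 50.27 kΩ.
Voltage divider: V = V_s · (1.580 / 50.27) = 11.9 × 0.03143 = 0.3740 V.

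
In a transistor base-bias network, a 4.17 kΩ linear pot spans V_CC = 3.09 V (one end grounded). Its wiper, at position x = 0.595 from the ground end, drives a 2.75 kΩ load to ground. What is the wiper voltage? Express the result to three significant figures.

V_out ≈ 1.35 V

Split the track: R_lower = x·R_p = 2.481 kΩ, R_upper = (1−x)·R_p = 1.689 kΩ.
Lower segment in parallel with the load: 2.481 ‖ 2.75 = 1.304 kΩ.
Then V_out = V_CC · 1.304/(1.689 + 1.304) = 1.347 V.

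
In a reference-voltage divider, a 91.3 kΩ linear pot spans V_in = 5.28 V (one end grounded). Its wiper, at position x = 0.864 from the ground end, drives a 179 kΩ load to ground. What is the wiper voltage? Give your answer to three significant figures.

V_out ≈ 4.30 V

Split the track: R_lower = x·R_p = 78.88 kΩ, R_upper = (1−x)·R_p = 12.42 kΩ.
(x·R_p) ‖ R_L = 54.75 kΩ.
V_out = 5.28 × 54.75/(12.42 + 54.75) = 4.304 V.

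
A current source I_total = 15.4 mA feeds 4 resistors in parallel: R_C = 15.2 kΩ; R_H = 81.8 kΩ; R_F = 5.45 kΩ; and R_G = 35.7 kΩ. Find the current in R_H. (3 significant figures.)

Conductances: ΣG = 1/15.2 + 1/81.8 + 1/5.45 + 1/35.7 = 0.2895 (1/kΩ).
Current divider: I(R_H) = I_total · G_k/ΣG = 15.4 × (0.01222/0.2895) = 15.4 × 0.04223 = 0.6503 mA.

I ≈ 0.650 mA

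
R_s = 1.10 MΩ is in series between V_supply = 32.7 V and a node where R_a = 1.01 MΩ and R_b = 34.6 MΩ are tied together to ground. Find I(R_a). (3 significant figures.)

I ≈ 15.3 µA

Parallel bank: R_p = 1/(1/1.01 + 1/34.6) = 0.9814 MΩ.
V_A = 32.7 × 0.9814/2.081 = 15.42 V.
I(R_a) = V_A / R_a = 15.42/1.01 = 15.27 µA.
(Equivalently: I_total = 15.71 µA, then current-divider fraction G_k/ΣG = 0.9716.)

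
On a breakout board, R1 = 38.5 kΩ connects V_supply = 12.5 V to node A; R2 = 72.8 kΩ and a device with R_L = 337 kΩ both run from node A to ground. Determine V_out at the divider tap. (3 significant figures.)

V_out ≈ 7.61 V

R2 ‖ R_L = (72.8 × 337)/(72.8 + 337) = 59.87 kΩ.
Voltage divider with the loaded lower leg: V_out = 12.5 × 59.87/(38.5 + 59.87) = 12.5 × 0.6086 = 7.608 V.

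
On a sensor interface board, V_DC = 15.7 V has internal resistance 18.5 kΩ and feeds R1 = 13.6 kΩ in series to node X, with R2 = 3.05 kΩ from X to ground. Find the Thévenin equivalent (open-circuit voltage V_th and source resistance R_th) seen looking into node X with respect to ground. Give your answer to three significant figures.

V_th ≈ 1.36 V, R_th ≈ 2.79 kΩ

R1' = 18.5 + 13.6 = 32.10 kΩ (source resistance + R1).
V_th is the unloaded tap voltage: V_DC · R2/(R1'+R2) = 15.7 × 0.08677 = 1.362 V.
Looking into X with the source shorted: R_th = R1'·R2/(R1'+R2) = 32.10 × 3.05/35.15 = 2.785 kΩ.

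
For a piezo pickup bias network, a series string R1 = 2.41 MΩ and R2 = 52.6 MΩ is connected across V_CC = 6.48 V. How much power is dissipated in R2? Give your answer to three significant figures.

P ≈ 0.730 µW

ΣR = 55.01 MΩ → I = 6.48/55.01 = 0.1178 µA.
P = I²R = 0.01388 × 52.6 = 0.7299 µW.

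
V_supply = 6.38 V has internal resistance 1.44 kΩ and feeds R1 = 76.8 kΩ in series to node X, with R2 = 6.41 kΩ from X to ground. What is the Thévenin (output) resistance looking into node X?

R_th ≈ 5.92 kΩ

R1' = 1.44 + 76.8 = 78.24 kΩ (source resistance + R1).
With V_supply suppressed (replaced by a short), R_th = R1' ‖ R2 = (78.24 × 6.41)/(78.24 + 6.41) = 5.925 kΩ.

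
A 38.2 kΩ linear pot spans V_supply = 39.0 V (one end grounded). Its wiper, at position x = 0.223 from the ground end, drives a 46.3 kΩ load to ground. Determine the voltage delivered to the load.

The pot divides into 29.68 kΩ above the wiper and 8.519 kΩ below.
Lower segment in parallel with the load: 8.519 ‖ 46.3 = 7.195 kΩ.
Then V_out = V_supply · 7.195/(29.68 + 7.195) = 7.609 V.

V_out ≈ 7.61 V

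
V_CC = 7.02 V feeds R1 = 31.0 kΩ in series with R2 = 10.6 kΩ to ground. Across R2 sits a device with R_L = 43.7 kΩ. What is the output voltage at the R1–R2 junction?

The load sits in parallel with R2, giving an effective lower resistance R2' = R2·R_L/(R2+R_L) = 8.531 kΩ.
Then V_out = V_CC · R2'/(R1 + R2') = 7.02 × 8.531/39.53 = 1.515 V.

V_out ≈ 1.51 V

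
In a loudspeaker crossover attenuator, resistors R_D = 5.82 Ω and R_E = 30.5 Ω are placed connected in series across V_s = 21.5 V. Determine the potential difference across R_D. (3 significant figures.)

Total series resistance ΣR = 5.82 + 30.5 = 36.32 Ω.
By the voltage-divider rule, V = 21.5 × 5.820/36.32 = 3.445 V.

V ≈ 3.45 V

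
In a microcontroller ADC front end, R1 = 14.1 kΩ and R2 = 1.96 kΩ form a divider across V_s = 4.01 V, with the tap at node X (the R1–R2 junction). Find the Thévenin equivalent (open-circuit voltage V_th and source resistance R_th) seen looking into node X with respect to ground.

V_th ≈ 0.489 V, R_th ≈ 1.72 kΩ

V_th is the unloaded tap voltage: V_s · R2/(R1+R2) = 4.01 × 0.1220 = 0.4894 V.
Zeroing V_s shorts the top of R1 to ground, so R_th = R1 ‖ R2 = 1.721 kΩ.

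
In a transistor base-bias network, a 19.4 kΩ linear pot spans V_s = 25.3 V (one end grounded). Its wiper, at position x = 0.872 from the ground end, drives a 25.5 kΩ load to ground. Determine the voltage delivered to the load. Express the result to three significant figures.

V_out ≈ 20.3 V

The pot divides into 2.483 kΩ above the wiper and 16.92 kΩ below.
Lower segment in parallel with the load: 16.92 ‖ 25.5 = 10.17 kΩ.
V_out = 25.3 × 10.17/(2.483 + 10.17) = 20.33 V.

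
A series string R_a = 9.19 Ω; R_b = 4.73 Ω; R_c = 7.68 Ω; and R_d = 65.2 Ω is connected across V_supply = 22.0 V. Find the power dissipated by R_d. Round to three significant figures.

ΣR = 86.80 Ω → I = 22.0/86.80 = 0.2535 A.
V(R_d) = I·R = 16.53 V; P = V·I = 16.53 × 0.2535 = 4.188 W.

P ≈ 4.19 W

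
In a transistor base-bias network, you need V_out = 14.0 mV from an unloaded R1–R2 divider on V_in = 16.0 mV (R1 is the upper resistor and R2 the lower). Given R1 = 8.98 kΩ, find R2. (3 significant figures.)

Required fraction k = V_out/V_in = 0.8750.
So R2 = R1 · V_out/(V_in − V_out) = 8.98 × 14.0/(16.0 − 14.0) = 8.98 × 7.000 = 62.86 kΩ.

R2 ≈ 62.9 kΩ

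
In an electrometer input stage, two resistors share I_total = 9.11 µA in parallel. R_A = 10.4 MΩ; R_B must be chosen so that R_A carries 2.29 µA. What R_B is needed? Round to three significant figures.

In a two-way split, I_A/I_total = R_B/(R_A + R_B).
With f = 0.2514, R_B = R_A · f/(1−f) = 10.4 × 0.3358 = 3.492 MΩ.

R_B ≈ 3.49 MΩ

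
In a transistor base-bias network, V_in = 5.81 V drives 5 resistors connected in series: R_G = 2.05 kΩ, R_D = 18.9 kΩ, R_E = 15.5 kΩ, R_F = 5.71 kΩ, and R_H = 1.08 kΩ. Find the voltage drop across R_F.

V ≈ 0.767 V

ΣR = 2.05 + 18.9 + 15.5 + 5.71 + 1.08 = 43.24 kΩ.
V = V_in · R/ΣR = 5.81 × 0.1321 = 0.7672 V.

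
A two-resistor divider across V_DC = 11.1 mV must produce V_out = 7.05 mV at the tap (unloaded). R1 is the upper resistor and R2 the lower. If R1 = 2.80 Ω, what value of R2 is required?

V_out/V_DC = R2/(R1+R2) = 0.6351.
So R2 = R1 · V_out/(V_DC − V_out) = 2.80 × 7.05/(11.1 − 7.05) = 2.80 × 1.741 = 4.874 Ω.

R2 ≈ 4.87 Ω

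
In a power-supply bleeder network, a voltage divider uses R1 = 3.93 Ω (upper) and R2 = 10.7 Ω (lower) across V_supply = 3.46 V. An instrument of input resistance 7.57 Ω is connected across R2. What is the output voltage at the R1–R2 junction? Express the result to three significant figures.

V_out ≈ 1.83 V

First combine the lower leg with the load: R2 ‖ R_L = 4.433 Ω.
Now apply the divider: V_out = 3.46 × 0.5301 = 1.834 V.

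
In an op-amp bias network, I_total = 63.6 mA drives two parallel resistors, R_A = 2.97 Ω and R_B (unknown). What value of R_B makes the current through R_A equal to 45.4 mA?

R_B ≈ 7.41 Ω

In a two-way split, I_A/I_total = R_B/(R_A + R_B).
With f = 0.7138, R_B = R_A · f/(1−f) = 2.97 × 2.495 = 7.409 Ω.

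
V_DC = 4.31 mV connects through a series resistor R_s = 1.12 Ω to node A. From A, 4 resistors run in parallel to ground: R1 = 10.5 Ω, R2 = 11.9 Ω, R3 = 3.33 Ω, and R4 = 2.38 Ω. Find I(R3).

I ≈ 0.645 mA

Equivalent of the parallel group: R_p = 1.111 Ω.
V_A by voltage divider: V_A = 4.31 × 1.111/(1.12 + 1.111) = 2.147 mV.
I(R3) = V_A / R3 = 2.147/3.33 = 0.6447 mA.
(Equivalently: I_total = 1.931 mA, then current-divider fraction G_k/ΣG = 0.3338.)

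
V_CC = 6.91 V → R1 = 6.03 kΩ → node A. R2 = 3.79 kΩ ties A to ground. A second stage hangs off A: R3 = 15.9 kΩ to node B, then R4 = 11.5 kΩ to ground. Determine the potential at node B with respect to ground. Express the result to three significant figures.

V_B ≈ 1.03 V

Node A sees R2 in parallel with the series input of stage 2, R3 + R4 = 27.40 kΩ.
Effective lower resistance at A: R2 ‖ 27.40 = 3.329 kΩ.
So V_A = 6.91 × 0.3557 = 2.458 V.
Then the unloaded second divider: V_B = V_A × R4/(R3+R4) = 2.458 × 0.4197 = 1.032 V.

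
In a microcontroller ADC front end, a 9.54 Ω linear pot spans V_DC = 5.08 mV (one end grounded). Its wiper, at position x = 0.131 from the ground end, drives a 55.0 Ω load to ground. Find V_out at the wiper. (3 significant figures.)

The pot divides into 8.290 Ω above the wiper and 1.250 Ω below.
R_L loads the lower segment: effective lower R = 1.222 Ω.
V_out = 5.08 × 1.222/(8.290 + 1.222) = 0.6526 mV.
(Unloaded: V_out = x·V_DC = 0.665 mV.)

V_out ≈ 0.653 mV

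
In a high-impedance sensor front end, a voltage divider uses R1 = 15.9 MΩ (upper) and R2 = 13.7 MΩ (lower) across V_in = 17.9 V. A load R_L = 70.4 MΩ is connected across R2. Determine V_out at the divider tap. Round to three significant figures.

R2 ‖ R_L = (13.7 × 70.4)/(13.7 + 70.4) = 11.47 MΩ.
Now apply the divider: V_out = 17.9 × 0.4190 = 7.501 V.

V_out ≈ 7.50 V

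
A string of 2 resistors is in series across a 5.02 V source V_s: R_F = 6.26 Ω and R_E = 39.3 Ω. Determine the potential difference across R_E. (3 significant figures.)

V ≈ 4.33 V

Total series resistance ΣR = 6.26 + 39.3 = 45.56 Ω.
V = V_s · R/ΣR = 5.02 × 0.8626 = 4.330 V.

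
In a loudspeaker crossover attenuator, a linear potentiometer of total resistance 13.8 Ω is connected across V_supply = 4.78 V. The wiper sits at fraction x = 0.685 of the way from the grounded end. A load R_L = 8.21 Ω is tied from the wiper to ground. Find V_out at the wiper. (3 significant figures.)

V_out ≈ 2.40 V

Lower segment x·R_p = 9.453 Ω; upper segment (1−x)·R_p = 4.347 Ω.
R_L loads the lower segment: effective lower R = 4.394 Ω.
V_out = 4.78 × 4.394/(4.347 + 4.394) = 2.403 V.
(Unloaded: V_out = x·V_supply = 3.27 V.)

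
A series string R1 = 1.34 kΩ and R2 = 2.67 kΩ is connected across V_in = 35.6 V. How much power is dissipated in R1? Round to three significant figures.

P ≈ 106 mW

The common current is I = 35.6/4.010 = 8.878 mA.
P = I²R = 78.82 × 1.34 = 105.6 mW.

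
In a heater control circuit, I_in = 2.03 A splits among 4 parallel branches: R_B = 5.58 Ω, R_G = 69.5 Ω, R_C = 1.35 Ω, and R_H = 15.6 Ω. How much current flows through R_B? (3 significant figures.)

Total conductance ΣG = 1/5.58 + 1/69.5 + 1/1.35 + 1/15.6 = 0.9984 (units of 1/Ω).
Current divider: I(R_B) = I_in · G_k/ΣG = 2.03 × (0.1792/0.9984) = 2.03 × 0.1795 = 0.3644 A.

I ≈ 0.364 A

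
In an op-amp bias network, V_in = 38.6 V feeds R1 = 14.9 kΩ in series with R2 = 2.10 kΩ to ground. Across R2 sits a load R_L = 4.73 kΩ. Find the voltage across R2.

V_out ≈ 3.43 V

First combine the lower leg with the load: R2 ‖ R_L = 1.454 kΩ.
Then V_out = V_in · R2'/(R1 + R2') = 38.6 × 1.454/16.35 = 3.433 V.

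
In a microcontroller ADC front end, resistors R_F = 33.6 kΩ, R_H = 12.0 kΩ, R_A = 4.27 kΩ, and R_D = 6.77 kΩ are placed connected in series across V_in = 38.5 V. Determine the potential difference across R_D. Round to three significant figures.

V ≈ 4.60 V

ΣR = 33.6 + 12.0 + 4.27 + 6.77 = 56.64 kΩ.
By the voltage-divider rule, V = 38.5 × 6.770/56.64 = 4.602 V.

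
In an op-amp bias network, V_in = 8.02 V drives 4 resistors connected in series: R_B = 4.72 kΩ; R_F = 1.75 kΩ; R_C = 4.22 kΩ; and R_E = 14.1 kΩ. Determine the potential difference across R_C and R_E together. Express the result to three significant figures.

V ≈ 5.93 V

Series total: ΣR = 4.72 + 1.75 + 4.22 + 14.1 = 24.79 kΩ.
R_{R_C..R_E} = 4.22 + 14.1 = 18.32 kΩ.
V = V_in · R/ΣR = 8.02 × 0.7390 = 5.927 V.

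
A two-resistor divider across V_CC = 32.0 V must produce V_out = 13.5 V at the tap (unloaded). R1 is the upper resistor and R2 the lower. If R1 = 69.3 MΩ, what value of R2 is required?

The divider ratio is R2/(R1+R2) = 13.5/32.0 = 0.4219.
Rearranging, R2 = R1·k/(1−k) = 69.3 × 0.7297 = 50.57 MΩ.

R2 ≈ 50.6 MΩ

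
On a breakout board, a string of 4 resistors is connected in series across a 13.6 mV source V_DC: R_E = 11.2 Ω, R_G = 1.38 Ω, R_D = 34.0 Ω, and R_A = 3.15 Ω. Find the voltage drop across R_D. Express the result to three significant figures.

V ≈ 9.30 mV

Series total: ΣR = 11.2 + 1.38 + 34.0 + 3.15 = 49.73 Ω.
Voltage divider: V = V_DC · (34.00 / 49.73) = 13.6 × 0.6837 = 9.298 mV.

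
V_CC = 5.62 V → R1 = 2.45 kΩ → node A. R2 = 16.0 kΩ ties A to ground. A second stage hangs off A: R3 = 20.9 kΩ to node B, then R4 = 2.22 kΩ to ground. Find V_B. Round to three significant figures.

V_B ≈ 0.429 V

The second stage (R3 + R4 = 23.12 kΩ) loads node A in parallel with R2.
Effective lower resistance at A: R2 ‖ 23.12 = 9.456 kΩ.
First divider: V_A = V_CC · 9.456/(2.45 + 9.456) = 4.464 V.
Then the unloaded second divider: V_B = V_A × R4/(R3+R4) = 4.464 × 0.09602 = 0.4286 V.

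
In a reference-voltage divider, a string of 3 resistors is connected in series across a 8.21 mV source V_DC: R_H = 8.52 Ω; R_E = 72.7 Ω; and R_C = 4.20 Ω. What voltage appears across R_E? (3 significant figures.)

V ≈ 6.99 mV

Total series resistance ΣR = 8.52 + 72.7 + 4.20 = 85.42 Ω.
Voltage divider: V = V_DC · (72.70 / 85.42) = 8.21 × 0.8511 = 6.987 mV.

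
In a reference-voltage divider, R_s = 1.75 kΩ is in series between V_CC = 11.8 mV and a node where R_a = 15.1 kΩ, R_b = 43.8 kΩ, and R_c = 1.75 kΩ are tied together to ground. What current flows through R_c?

Parallel bank: R_p = 1/(1/15.1 + 1/43.8 + 1/1.75) = 1.514 kΩ.
V_A = 11.8 × 1.514/3.264 = 5.473 mV.
Branch current I = V_A/R_c = 5.473/1.75 = 3.128 µA.

I ≈ 3.13 µA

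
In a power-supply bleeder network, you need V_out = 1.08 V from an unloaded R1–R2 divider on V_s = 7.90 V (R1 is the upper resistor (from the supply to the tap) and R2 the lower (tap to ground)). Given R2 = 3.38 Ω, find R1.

R1 ≈ 21.3 Ω

Required fraction k = V_out/V_s = 0.1367.
So R1 = R2 · (V_s/V_out − 1) = 3.38 × (7.90/1.08 − 1) = 3.38 × 6.315 = 21.34 Ω.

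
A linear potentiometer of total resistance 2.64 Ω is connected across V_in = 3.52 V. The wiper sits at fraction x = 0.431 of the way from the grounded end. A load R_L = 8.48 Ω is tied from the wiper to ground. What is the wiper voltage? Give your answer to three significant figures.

V_out ≈ 1.41 V

The pot divides into 1.502 Ω above the wiper and 1.138 Ω below.
Lower segment in parallel with the load: 1.138 ‖ 8.48 = 1.003 Ω.
V_out = 3.52 × 1.003/(1.502 + 1.003) = 1.410 V.
(Unloaded: V_out = x·V_in = 1.52 V.)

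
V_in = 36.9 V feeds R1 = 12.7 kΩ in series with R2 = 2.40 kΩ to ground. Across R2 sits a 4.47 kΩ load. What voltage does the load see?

The load sits in parallel with R2, giving an effective lower resistance R2' = R2·R_L/(R2+R_L) = 1.562 kΩ.
Voltage divider with the loaded lower leg: V_out = 36.9 × 1.562/(12.7 + 1.562) = 36.9 × 0.1095 = 4.040 V.
(Unloaded it would be 5.86 V; the load pulls it down.)

V_out ≈ 4.04 V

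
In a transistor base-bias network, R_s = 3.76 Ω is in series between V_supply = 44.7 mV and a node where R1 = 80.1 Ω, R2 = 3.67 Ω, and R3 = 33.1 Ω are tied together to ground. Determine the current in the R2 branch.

I ≈ 5.57 mA

Combine the parallel branches: R_p = (1/80.1 + 1/3.67 + 1/33.1)⁻¹ = 3.173 Ω.
V_A by voltage divider: V_A = 44.7 × 3.173/(3.76 + 3.173) = 20.46 mV.
I(R2) = V_A / R2 = 20.46/3.67 = 5.574 mA.
(Equivalently: I_total = 6.448 mA, then current-divider fraction G_k/ΣG = 0.8645.)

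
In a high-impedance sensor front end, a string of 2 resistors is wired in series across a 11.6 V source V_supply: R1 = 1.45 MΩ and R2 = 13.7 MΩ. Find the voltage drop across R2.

V ≈ 10.5 V

Total series resistance ΣR = 1.45 + 13.7 = 15.15 MΩ.
Voltage divider: V = V_supply · (13.70 / 15.15) = 11.6 × 0.9043 = 10.49 V.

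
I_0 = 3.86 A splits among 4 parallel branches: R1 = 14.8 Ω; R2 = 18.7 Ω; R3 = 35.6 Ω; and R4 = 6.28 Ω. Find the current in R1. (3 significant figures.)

Conductances: ΣG = 1/14.8 + 1/18.7 + 1/35.6 + 1/6.28 = 0.3084 (1/Ω).
Current divider: I(R1) = I_0 · G_k/ΣG = 3.86 × (0.06757/0.3084) = 3.86 × 0.2191 = 0.8458 A.

I ≈ 0.846 A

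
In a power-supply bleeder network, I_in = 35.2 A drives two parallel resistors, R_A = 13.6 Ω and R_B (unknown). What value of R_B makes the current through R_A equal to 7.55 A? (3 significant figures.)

In a two-way split, I_A/I_in = R_B/(R_A + R_B).
With f = 0.2145, R_B = R_A · f/(1−f) = 13.6 × 0.2731 = 3.714 Ω.

R_B ≈ 3.71 Ω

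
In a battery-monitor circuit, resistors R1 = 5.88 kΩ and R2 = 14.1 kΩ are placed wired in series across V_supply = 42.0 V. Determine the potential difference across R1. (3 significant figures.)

V ≈ 12.4 V

Total series resistance ΣR = 5.88 + 14.1 = 19.98 kΩ.
V = V_supply · R/ΣR = 42.0 × 0.2943 = 12.36 V.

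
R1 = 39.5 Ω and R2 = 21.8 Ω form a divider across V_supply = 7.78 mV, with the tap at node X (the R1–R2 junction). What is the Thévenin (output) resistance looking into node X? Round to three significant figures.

With V_supply suppressed (replaced by a short), R_th = R1 ‖ R2 = (39.50 × 21.8)/(39.50 + 21.8) = 14.05 Ω.

R_th ≈ 14.0 Ω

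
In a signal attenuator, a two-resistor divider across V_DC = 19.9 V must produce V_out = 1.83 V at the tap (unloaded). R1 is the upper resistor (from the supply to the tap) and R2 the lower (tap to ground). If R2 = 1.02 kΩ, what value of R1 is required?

R1 ≈ 10.1 kΩ

The divider ratio is R2/(R1+R2) = 1.83/19.9 = 0.09196.
So R1 = R2 · (V_DC/V_out − 1) = 1.02 × (19.9/1.83 − 1) = 1.02 × 9.874 = 10.07 kΩ.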